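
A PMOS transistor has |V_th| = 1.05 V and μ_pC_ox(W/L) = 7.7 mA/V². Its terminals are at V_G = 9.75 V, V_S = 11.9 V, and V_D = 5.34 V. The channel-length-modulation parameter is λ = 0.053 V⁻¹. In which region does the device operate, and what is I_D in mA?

V_SG = V_S − V_G = 11.9 − 9.75 = 2.15 V; V_SD = V_S − V_D = 11.9 − 5.34 = 6.56 V.
V_ov = V_SG − |V_th| = 2.15 − 1.05 = 1.1 V.
Since V_SD = 6.56 V ≥ V_ov = 1.1 V, the device is in saturation.
I_D = ½ k_p V_ov² (1 + λ V_SD) = 0.5 × 7.7 × 1.1² × (1 + 0.053 × 6.56) = 6.28 mA.

Saturation; I_D = 6.28 mA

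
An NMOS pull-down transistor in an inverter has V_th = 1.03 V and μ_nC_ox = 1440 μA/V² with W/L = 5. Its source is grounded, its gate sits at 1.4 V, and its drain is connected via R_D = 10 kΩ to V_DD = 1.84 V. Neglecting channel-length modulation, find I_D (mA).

V_GS = V_G = 1.4 V, so V_ov = 1.4 − 1.03 = 0.37 V.
k_n = μ_nC_ox · (W/L) = 7.2 mA/V².
Assume saturation: I_D = ½ k_n V_ov² = 0.5 × 7.2 × 0.37² = 0.493 mA, giving V_DS = V_DD − I_D R_D = 1.84 − 0.493 × 10 = -3.09 V.
But -3.09 V < V_ov = 0.37 V, so the device is actually in triode.
In triode I_D = k_n[V_ov V_DS − ½ V_DS²] and I_D = (V_DD − V_DS)/R_D. Equating: 36 V_DS² − 27.64 V_DS + 1.84 = 0, giving V_DS = 0.0736 V (the root below V_ov).
I_D = (1.84 − 0.0736) / 10 = 0.177 mA.

I_D = 0.177 mA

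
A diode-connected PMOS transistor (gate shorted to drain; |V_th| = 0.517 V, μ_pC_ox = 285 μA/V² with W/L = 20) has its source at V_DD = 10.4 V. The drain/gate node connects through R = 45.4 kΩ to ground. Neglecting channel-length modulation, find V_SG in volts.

With gate tied to drain, V_SG = V_SD ≥ V_SG − |V_th|, so the device is in saturation.
k_p = μ_pC_ox · (W/L) = 5.7 mA/V².
KCL at the drain: ½ k_p (V_SG − |V_th|)² = (V_DD − V_SG)/R.
Let x = V_SG − 0.517. Then 129 x² + x − 9.883 = 0, giving x = 0.273 V (positive root), so V_SG = 0.79 V.
I_D = (V_DD − V_SG)/R = (10.4 − 0.79) / 45.4 = 0.212 mA.

V_SG = 0.790 V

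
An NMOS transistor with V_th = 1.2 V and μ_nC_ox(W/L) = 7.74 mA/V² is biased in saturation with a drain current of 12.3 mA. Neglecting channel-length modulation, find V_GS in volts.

In saturation I_D = ½ k_n (V_GS − V_th)², so V_GS − V_th = √(2 I_D / k_n) = √(2 × 12.3 / 7.74) = 1.78 V.
V_GS = 1.2 + 1.78 = 2.98 V.

V_GS = 2.98 V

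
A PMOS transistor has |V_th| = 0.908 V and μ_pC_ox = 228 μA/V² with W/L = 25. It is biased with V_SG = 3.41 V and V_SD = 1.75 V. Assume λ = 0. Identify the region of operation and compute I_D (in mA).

Triode; I_D = 16.2 mA

k_p = μ_pC_ox · (W/L) = 5.7 mA/V².
V_ov = V_SG − |V_th| = 3.41 − 0.908 = 2.5 V.
Since V_SD = 1.75 V < V_ov = 2.5 V, the device is in the triode region.
I_D = k_p [V_ov · V_SD − ½ V_SD²] = 5.7 × [2.5 × 1.75 − 0.5 × 1.75²] = 16.2 mA.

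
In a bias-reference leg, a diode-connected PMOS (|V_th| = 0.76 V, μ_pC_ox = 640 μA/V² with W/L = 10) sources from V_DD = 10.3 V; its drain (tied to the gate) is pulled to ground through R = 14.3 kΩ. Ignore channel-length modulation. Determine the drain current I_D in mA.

I_D = 0.636 mA

With gate tied to drain, V_SG = V_SD ≥ V_SG − |V_th|, so the device is in saturation.
k_p = μ_pC_ox · (W/L) = 6.4 mA/V².
KCL at the drain: ½ k_p (V_SG − |V_th|)² = (V_DD − V_SG)/R.
Let x = V_SG − 0.76. Then 45.8 x² + x − 9.54 = 0, giving x = 0.446 V (positive root), so V_SG = 1.21 V.
I_D = (V_DD − V_SG)/R = (10.3 − 1.21) / 14.3 = 0.636 mA.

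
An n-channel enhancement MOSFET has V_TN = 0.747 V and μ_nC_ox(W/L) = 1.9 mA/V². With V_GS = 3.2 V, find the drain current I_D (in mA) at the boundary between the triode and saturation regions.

I_D = 5.72 mA

At the boundary V_DS = V_ov = V_GS − V_TN = 3.2 − 0.747 = 2.45 V.
I_D = ½ k_n V_ov² = 0.5 × 1.9 × 2.45² = 5.72 mA.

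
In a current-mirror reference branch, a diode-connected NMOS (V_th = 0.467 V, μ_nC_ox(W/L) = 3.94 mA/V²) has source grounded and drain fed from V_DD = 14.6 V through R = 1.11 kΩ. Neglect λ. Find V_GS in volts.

V_GS = 2.79 V

With gate tied to drain, V_GS = V_DS ≥ V_GS − V_th, so the device is in saturation.
KCL at the drain: ½ k_n (V_GS − V_th)² = (V_DD − V_GS)/R.
Let x = V_GS − 0.467. Then 2.19 x² + x − 14.13 = 0, giving x = 2.32 V (positive root), so V_GS = 2.79 V.
I_D = (V_DD − V_GS)/R = (14.6 − 2.79) / 1.11 = 10.6 mA.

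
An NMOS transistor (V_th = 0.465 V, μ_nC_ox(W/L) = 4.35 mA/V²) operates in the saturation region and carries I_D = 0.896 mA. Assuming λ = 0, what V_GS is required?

V_GS = 1.11 V

In saturation I_D = ½ k_n (V_GS − V_th)², so V_GS − V_th = √(2 I_D / k_n) = √(2 × 0.896 / 4.35) = 0.642 V.
V_GS = 0.465 + 0.642 = 1.11 V.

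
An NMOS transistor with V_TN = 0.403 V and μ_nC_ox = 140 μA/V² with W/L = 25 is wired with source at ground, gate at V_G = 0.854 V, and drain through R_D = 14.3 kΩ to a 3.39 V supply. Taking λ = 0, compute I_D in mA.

I_D = 0.225 mA

V_GS = V_G = 0.854 V, so V_ov = 0.854 − 0.403 = 0.451 V.
k_n = μ_nC_ox · (W/L) = 3.5 mA/V².
Assume saturation: I_D = ½ k_n V_ov² = 0.5 × 3.5 × 0.451² = 0.356 mA, giving V_DS = V_DD − I_D R_D = 3.39 − 0.356 × 14.3 = -1.7 V.
But -1.7 V < V_ov = 0.451 V, so the device is actually in triode.
In triode I_D = k_n[V_ov V_DS − ½ V_DS²] and I_D = (V_DD − V_DS)/R_D. Equating: 25 V_DS² − 23.57 V_DS + 3.39 = 0, giving V_DS = 0.177 V (the root below V_ov).
I_D = (3.39 − 0.177) / 14.3 = 0.225 mA.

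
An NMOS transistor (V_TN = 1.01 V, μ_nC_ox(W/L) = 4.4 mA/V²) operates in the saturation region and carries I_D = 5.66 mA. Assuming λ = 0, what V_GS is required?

In saturation I_D = ½ k_n (V_GS − V_TN)², so V_GS − V_TN = √(2 I_D / k_n) = √(2 × 5.66 / 4.4) = 1.6 V.
V_GS = 1.01 + 1.6 = 2.61 V.

V_GS = 2.61 V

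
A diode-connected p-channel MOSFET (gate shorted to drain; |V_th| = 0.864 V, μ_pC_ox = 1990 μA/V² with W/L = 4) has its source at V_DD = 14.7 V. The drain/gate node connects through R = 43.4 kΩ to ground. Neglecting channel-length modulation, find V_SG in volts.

V_SG = 1.14 V

With gate tied to drain, V_SG = V_SD ≥ V_SG − |V_th|, so the device is in saturation.
k_p = μ_pC_ox · (W/L) = 7.96 mA/V².
KCL at the drain: ½ k_p (V_SG − |V_th|)² = (V_DD − V_SG)/R.
Let x = V_SG − 0.864. Then 173 x² + x − 13.84 = 0, giving x = 0.28 V (positive root), so V_SG = 1.14 V.
I_D = (V_DD − V_SG)/R = (14.7 − 1.14) / 43.4 = 0.312 mA.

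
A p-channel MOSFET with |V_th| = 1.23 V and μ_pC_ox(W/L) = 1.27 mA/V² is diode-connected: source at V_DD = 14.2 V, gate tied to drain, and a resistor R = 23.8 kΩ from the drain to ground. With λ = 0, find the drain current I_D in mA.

I_D = 0.507 mA

With gate tied to drain, V_SG = V_SD ≥ V_SG − |V_th|, so the device is in saturation.
KCL at the drain: ½ k_p (V_SG − |V_th|)² = (V_DD − V_SG)/R.
Let x = V_SG − 1.23. Then 15.1 x² + x − 12.97 = 0, giving x = 0.894 V (positive root), so V_SG = 2.12 V.
I_D = (V_DD − V_SG)/R = (14.2 − 2.12) / 23.8 = 0.507 mA.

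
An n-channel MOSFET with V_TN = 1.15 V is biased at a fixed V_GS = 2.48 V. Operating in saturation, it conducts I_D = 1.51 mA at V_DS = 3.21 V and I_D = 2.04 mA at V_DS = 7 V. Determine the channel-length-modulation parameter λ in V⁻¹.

λ = 0.132 V⁻¹

With V_GS fixed, I_D ∝ (1 + λ V_DS) in saturation, so I_D2/I_D1 = (1 + λ V_DS2)/(1 + λ V_DS1).
2.04/1.51 = 1.351 = (1 + 7 λ)/(1 + 3.21 λ).
Solving: λ (I_D1 V_DS2 − I_D2 V_DS1) = I_D2 − I_D1, so λ = (2.04 − 1.51) / (1.51 × 7 − 2.04 × 3.21) = 0.53 / 4.02 = 0.132 V⁻¹.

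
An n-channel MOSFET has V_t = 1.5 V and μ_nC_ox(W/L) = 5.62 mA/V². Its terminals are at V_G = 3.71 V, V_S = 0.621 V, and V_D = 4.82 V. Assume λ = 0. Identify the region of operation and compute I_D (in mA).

V_GS = V_G − V_S = 3.71 − 0.621 = 3.09 V; V_DS = V_D − V_S = 4.82 − 0.621 = 4.2 V.
V_ov = V_GS − V_t = 3.09 − 1.5 = 1.59 V.
Since V_DS = 4.2 V ≥ V_ov = 1.59 V, the device is in saturation.
I_D = ½ k_n V_ov² = 0.5 × 5.62 × 1.59² = 7.1 mA.

Saturation; I_D = 7.10 mA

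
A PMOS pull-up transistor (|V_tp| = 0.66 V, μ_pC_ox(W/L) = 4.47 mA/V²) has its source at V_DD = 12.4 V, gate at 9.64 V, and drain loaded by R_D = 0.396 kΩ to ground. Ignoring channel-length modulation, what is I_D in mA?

V_SG = V_DD − V_G = 12.4 − 9.64 = 2.76 V, so V_ov = 2.76 − 0.66 = 2.1 V.
Assume saturation: I_D = ½ k_p V_ov² = 0.5 × 4.47 × 2.1² = 9.86 mA, giving V_SD = V_DD − I_D R_D = 12.4 − 9.86 × 0.396 = 8.5 V.
V_SD = 8.5 V ≥ V_ov = 2.1 V, confirming saturation.

I_D = 9.86 mA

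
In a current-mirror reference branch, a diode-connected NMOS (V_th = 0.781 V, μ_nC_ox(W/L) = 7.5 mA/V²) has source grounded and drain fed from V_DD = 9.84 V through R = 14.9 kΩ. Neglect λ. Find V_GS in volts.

V_GS = 1.17 V

With gate tied to drain, V_GS = V_DS ≥ V_GS − V_th, so the device is in saturation.
KCL at the drain: ½ k_n (V_GS − V_th)² = (V_DD − V_GS)/R.
Let x = V_GS − 0.781. Then 55.9 x² + x − 9.059 = 0, giving x = 0.394 V (positive root), so V_GS = 1.17 V.
I_D = (V_DD − V_GS)/R = (9.84 − 1.17) / 14.9 = 0.582 mA.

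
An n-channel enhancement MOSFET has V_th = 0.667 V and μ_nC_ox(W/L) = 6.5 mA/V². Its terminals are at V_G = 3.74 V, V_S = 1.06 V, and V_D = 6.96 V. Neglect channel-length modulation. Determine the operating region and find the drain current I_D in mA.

V_GS = V_G − V_S = 3.74 − 1.06 = 2.68 V; V_DS = V_D − V_S = 6.96 − 1.06 = 5.9 V.
V_ov = V_GS − V_th = 2.68 − 0.667 = 2.01 V.
Since V_DS = 5.9 V ≥ V_ov = 2.01 V, the device is in saturation.
I_D = ½ k_n V_ov² = 0.5 × 6.5 × 2.01² = 13.2 mA.

Saturation; I_D = 13.2 mA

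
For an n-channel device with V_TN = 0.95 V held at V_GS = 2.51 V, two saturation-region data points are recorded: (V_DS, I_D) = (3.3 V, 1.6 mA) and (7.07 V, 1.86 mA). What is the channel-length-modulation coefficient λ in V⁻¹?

With V_GS fixed, I_D ∝ (1 + λ V_DS) in saturation, so I_D2/I_D1 = (1 + λ V_DS2)/(1 + λ V_DS1).
1.86/1.6 = 1.163 = (1 + 7.07 λ)/(1 + 3.3 λ).
Solving: λ (I_D1 V_DS2 − I_D2 V_DS1) = I_D2 − I_D1, so λ = (1.86 − 1.6) / (1.6 × 7.07 − 1.86 × 3.3) = 0.26 / 5.17 = 0.0503 V⁻¹.

λ = 0.0503 V⁻¹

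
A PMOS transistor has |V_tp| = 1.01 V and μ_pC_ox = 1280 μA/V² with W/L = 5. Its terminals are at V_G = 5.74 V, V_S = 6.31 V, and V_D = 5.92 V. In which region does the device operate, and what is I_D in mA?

V_SG = V_S − V_G = 6.31 − 5.74 = 0.57 V; V_SD = V_S − V_D = 6.31 − 5.92 = 0.39 V.
V_SG = 0.57 V < |V_tp| = 1.01 V, so the transistor is in cutoff.

Cutoff; I_D = 0 mA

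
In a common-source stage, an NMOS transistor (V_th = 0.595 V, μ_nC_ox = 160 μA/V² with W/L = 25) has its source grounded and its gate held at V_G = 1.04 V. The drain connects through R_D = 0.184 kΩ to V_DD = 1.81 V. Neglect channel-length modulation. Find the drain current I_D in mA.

I_D = 0.396 mA

V_GS = V_G = 1.04 V, so V_ov = 1.04 − 0.595 = 0.445 V.
k_n = μ_nC_ox · (W/L) = 4 mA/V².
Assume saturation: I_D = ½ k_n V_ov² = 0.5 × 4 × 0.445² = 0.396 mA, giving V_DS = V_DD − I_D R_D = 1.81 − 0.396 × 0.184 = 1.74 V.
V_DS = 1.74 V ≥ V_ov = 0.445 V, confirming saturation.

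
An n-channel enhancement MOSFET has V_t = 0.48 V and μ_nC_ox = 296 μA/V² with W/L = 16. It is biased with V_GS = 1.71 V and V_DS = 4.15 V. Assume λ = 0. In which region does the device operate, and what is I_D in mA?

Saturation; I_D = 3.58 mA

k_n = μ_nC_ox · (W/L) = 4.736 mA/V².
V_ov = V_GS − V_t = 1.71 − 0.48 = 1.23 V.
Since V_DS = 4.15 V ≥ V_ov = 1.23 V, the device is in saturation.
I_D = ½ k_n V_ov² = 0.5 × 4.736 × 1.23² = 3.58 mA.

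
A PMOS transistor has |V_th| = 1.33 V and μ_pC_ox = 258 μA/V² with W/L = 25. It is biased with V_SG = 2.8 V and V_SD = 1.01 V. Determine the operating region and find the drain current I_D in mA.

Triode; I_D = 6.29 mA

k_p = μ_pC_ox · (W/L) = 6.45 mA/V².
V_ov = V_SG − |V_th| = 2.8 − 1.33 = 1.47 V.
Since V_SD = 1.01 V < V_ov = 1.47 V, the device is in the triode region.
I_D = k_p [V_ov · V_SD − ½ V_SD²] = 6.45 × [1.47 × 1.01 − 0.5 × 1.01²] = 6.29 mA.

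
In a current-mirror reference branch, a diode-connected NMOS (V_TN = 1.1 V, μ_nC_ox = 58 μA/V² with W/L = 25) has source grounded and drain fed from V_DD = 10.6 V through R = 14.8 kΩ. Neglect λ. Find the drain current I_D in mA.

I_D = 0.581 mA

With gate tied to drain, V_GS = V_DS ≥ V_GS − V_TN, so the device is in saturation.
k_n = μ_nC_ox · (W/L) = 1.45 mA/V².
KCL at the drain: ½ k_n (V_GS − V_TN)² = (V_DD − V_GS)/R.
Let x = V_GS − 1.1. Then 10.7 x² + x − 9.5 = 0, giving x = 0.895 V (positive root), so V_GS = 2 V.
I_D = (V_DD − V_GS)/R = (10.6 − 2) / 14.8 = 0.581 mA.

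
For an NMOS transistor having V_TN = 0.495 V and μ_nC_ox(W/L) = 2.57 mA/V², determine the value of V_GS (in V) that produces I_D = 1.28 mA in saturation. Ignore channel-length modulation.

V_GS = 1.49 V

In saturation I_D = ½ k_n (V_GS − V_TN)², so V_GS − V_TN = √(2 I_D / k_n) = √(2 × 1.28 / 2.57) = 0.998 V.
V_GS = 0.495 + 0.998 = 1.49 V.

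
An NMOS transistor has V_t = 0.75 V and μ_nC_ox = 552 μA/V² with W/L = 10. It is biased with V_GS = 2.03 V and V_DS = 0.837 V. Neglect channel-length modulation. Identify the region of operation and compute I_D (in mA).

Triode; I_D = 3.98 mA

k_n = μ_nC_ox · (W/L) = 5.52 mA/V².
V_ov = V_GS − V_t = 2.03 − 0.75 = 1.28 V.
Since V_DS = 0.837 V < V_ov = 1.28 V, the device is in the triode region.
I_D = k_n [V_ov · V_DS − ½ V_DS²] = 5.52 × [1.28 × 0.837 − 0.5 × 0.837²] = 3.98 mA.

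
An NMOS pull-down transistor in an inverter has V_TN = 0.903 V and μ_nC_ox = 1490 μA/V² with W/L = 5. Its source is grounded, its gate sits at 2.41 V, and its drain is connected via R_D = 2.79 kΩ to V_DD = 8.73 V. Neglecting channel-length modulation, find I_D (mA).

I_D = 3.02 mA

V_GS = V_G = 2.41 V, so V_ov = 2.41 − 0.903 = 1.51 V.
k_n = μ_nC_ox · (W/L) = 7.45 mA/V².
Assume saturation: I_D = ½ k_n V_ov² = 0.5 × 7.45 × 1.51² = 8.46 mA, giving V_DS = V_DD − I_D R_D = 8.73 − 8.46 × 2.79 = -14.9 V.
But -14.9 V < V_ov = 1.51 V, so the device is actually in triode.
In triode I_D = k_n[V_ov V_DS − ½ V_DS²] and I_D = (V_DD − V_DS)/R_D. Equating: 10.4 V_DS² − 32.32 V_DS + 8.73 = 0, giving V_DS = 0.299 V (the root below V_ov).
I_D = (8.73 − 0.299) / 2.79 = 3.02 mA.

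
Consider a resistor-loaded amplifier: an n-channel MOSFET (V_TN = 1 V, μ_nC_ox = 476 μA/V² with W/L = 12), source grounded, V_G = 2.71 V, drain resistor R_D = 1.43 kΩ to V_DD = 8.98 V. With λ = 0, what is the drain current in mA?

I_D = 5.75 mA

V_GS = V_G = 2.71 V, so V_ov = 2.71 − 1 = 1.71 V.
k_n = μ_nC_ox · (W/L) = 5.712 mA/V².
Assume saturation: I_D = ½ k_n V_ov² = 0.5 × 5.712 × 1.71² = 8.35 mA, giving V_DS = V_DD − I_D R_D = 8.98 − 8.35 × 1.43 = -2.96 V.
But -2.96 V < V_ov = 1.71 V, so the device is actually in triode.
In triode I_D = k_n[V_ov V_DS − ½ V_DS²] and I_D = (V_DD − V_DS)/R_D. Equating: 4.08 V_DS² − 14.97 V_DS + 8.98 = 0, giving V_DS = 0.756 V (the root below V_ov).
I_D = (8.98 − 0.756) / 1.43 = 5.75 mA.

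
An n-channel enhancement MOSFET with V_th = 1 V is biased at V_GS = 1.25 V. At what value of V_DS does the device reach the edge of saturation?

V_DS,sat = 0.250 V

The boundary between triode and saturation is V_DS = V_GS − V_th = V_ov.
V_ov = 1.25 − 1 = 0.25 V.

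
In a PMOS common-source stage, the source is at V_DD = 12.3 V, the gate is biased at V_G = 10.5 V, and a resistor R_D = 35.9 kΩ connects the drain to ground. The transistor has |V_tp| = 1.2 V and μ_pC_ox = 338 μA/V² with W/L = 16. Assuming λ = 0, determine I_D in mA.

V_SG = V_DD − V_G = 12.3 − 10.5 = 1.8 V, so V_ov = 1.8 − 1.2 = 0.6 V.
k_p = μ_pC_ox · (W/L) = 5.408 mA/V².
Assume saturation: I_D = ½ k_p V_ov² = 0.5 × 5.408 × 0.6² = 0.973 mA, giving V_SD = V_DD − I_D R_D = 12.3 − 0.973 × 35.9 = -22.6 V.
But -22.6 V < V_ov = 0.6 V, so the device is actually in triode.
In triode I_D = k_p[V_ov V_SD − ½ V_SD²] and I_D = (V_DD − V_SD)/R_D. Equating: 97.1 V_SD² − 117.5 V_SD + 12.3 = 0, giving V_SD = 0.116 V (the root below V_ov).
I_D = (12.3 − 0.116) / 35.9 = 0.339 mA.

I_D = 0.339 mA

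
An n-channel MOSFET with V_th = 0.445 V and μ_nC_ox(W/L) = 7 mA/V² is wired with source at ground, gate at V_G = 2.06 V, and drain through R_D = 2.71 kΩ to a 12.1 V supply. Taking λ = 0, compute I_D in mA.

I_D = 4.30 mA

V_GS = V_G = 2.06 V, so V_ov = 2.06 − 0.445 = 1.61 V.
Assume saturation: I_D = ½ k_n V_ov² = 0.5 × 7 × 1.61² = 9.13 mA, giving V_DS = V_DD − I_D R_D = 12.1 − 9.13 × 2.71 = -12.6 V.
But -12.6 V < V_ov = 1.61 V, so the device is actually in triode.
In triode I_D = k_n[V_ov V_DS − ½ V_DS²] and I_D = (V_DD − V_DS)/R_D. Equating: 9.48 V_DS² − 31.64 V_DS + 12.1 = 0, giving V_DS = 0.441 V (the root below V_ov).
I_D = (12.1 − 0.441) / 2.71 = 4.3 mA.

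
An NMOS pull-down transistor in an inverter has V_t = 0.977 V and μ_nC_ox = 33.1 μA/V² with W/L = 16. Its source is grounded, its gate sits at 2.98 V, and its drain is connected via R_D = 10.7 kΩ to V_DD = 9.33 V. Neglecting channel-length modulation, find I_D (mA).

I_D = 0.781 mA

V_GS = V_G = 2.98 V, so V_ov = 2.98 − 0.977 = 2 V.
k_n = μ_nC_ox · (W/L) = 0.5296 mA/V².
Assume saturation: I_D = ½ k_n V_ov² = 0.5 × 0.5296 × 2² = 1.06 mA, giving V_DS = V_DD − I_D R_D = 9.33 − 1.06 × 10.7 = -2.04 V.
But -2.04 V < V_ov = 2 V, so the device is actually in triode.
In triode I_D = k_n[V_ov V_DS − ½ V_DS²] and I_D = (V_DD − V_DS)/R_D. Equating: 2.83 V_DS² − 12.35 V_DS + 9.33 = 0, giving V_DS = 0.972 V (the root below V_ov).
I_D = (9.33 − 0.972) / 10.7 = 0.781 mA.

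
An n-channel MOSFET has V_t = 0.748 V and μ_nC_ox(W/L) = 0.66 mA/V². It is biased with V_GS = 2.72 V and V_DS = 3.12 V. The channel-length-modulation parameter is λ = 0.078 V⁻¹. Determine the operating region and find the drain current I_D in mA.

Saturation; I_D = 1.60 mA

V_ov = V_GS − V_t = 2.72 − 0.748 = 1.97 V.
Since V_DS = 3.12 V ≥ V_ov = 1.97 V, the device is in saturation.
I_D = ½ k_n V_ov² (1 + λ V_DS) = 0.5 × 0.66 × 1.97² × (1 + 0.078 × 3.12) = 1.6 mA.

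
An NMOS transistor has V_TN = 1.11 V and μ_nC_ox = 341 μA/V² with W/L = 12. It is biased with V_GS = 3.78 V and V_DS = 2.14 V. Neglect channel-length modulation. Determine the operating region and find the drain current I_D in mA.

k_n = μ_nC_ox · (W/L) = 4.092 mA/V².
V_ov = V_GS − V_TN = 3.78 − 1.11 = 2.67 V.
Since V_DS = 2.14 V < V_ov = 2.67 V, the device is in the triode region.
I_D = k_n [V_ov · V_DS − ½ V_DS²] = 4.092 × [2.67 × 2.14 − 0.5 × 2.14²] = 14 mA.

Triode; I_D = 14.0 mA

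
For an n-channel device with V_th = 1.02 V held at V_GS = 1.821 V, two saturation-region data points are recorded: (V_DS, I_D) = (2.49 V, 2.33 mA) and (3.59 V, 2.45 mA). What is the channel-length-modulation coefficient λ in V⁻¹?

With V_GS fixed, I_D ∝ (1 + λ V_DS) in saturation, so I_D2/I_D1 = (1 + λ V_DS2)/(1 + λ V_DS1).
2.45/2.33 = 1.052 = (1 + 3.59 λ)/(1 + 2.49 λ).
Solving: λ (I_D1 V_DS2 − I_D2 V_DS1) = I_D2 − I_D1, so λ = (2.45 − 2.33) / (2.33 × 3.59 − 2.45 × 2.49) = 0.12 / 2.26 = 0.053 V⁻¹.

λ = 0.0530 V⁻¹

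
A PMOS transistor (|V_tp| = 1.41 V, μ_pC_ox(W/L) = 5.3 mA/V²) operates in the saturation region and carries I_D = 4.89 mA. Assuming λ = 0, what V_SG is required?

V_SG = 2.77 V

In saturation I_D = ½ k_p (V_SG − |V_tp|)², so V_SG − |V_tp| = √(2 I_D / k_p) = √(2 × 4.89 / 5.3) = 1.36 V.
V_SG = 1.41 + 1.36 = 2.77 V.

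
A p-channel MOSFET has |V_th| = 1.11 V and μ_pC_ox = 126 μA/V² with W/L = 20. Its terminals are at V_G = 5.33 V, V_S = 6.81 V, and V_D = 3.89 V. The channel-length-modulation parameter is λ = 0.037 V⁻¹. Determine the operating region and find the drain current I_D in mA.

V_SG = V_S − V_G = 6.81 − 5.33 = 1.48 V; V_SD = V_S − V_D = 6.81 − 3.89 = 2.92 V.
k_p = μ_pC_ox · (W/L) = 2.52 mA/V².
V_ov = V_SG − |V_th| = 1.48 − 1.11 = 0.37 V.
Since V_SD = 2.92 V ≥ V_ov = 0.37 V, the device is in saturation.
I_D = ½ k_p V_ov² (1 + λ V_SD) = 0.5 × 2.52 × 0.37² × (1 + 0.037 × 2.92) = 0.191 mA.

Saturation; I_D = 0.191 mA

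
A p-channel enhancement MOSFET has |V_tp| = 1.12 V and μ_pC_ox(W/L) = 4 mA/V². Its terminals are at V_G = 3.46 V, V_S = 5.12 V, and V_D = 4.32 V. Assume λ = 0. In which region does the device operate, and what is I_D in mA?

Saturation; I_D = 0.583 mA

V_SG = V_S − V_G = 5.12 − 3.46 = 1.66 V; V_SD = V_S − V_D = 5.12 − 4.32 = 0.8 V.
V_ov = V_SG − |V_tp| = 1.66 − 1.12 = 0.54 V.
Since V_SD = 0.8 V ≥ V_ov = 0.54 V, the device is in saturation.
I_D = ½ k_p V_ov² = 0.5 × 4 × 0.54² = 0.583 mA.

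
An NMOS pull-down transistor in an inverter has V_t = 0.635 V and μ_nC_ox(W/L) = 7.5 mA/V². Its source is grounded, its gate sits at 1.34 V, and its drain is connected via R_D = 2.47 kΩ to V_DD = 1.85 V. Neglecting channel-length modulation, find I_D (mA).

I_D = 0.690 mA

V_GS = V_G = 1.34 V, so V_ov = 1.34 − 0.635 = 0.705 V.
Assume saturation: I_D = ½ k_n V_ov² = 0.5 × 7.5 × 0.705² = 1.86 mA, giving V_DS = V_DD − I_D R_D = 1.85 − 1.86 × 2.47 = -2.75 V.
But -2.75 V < V_ov = 0.705 V, so the device is actually in triode.
In triode I_D = k_n[V_ov V_DS − ½ V_DS²] and I_D = (V_DD − V_DS)/R_D. Equating: 9.26 V_DS² − 14.06 V_DS + 1.85 = 0, giving V_DS = 0.146 V (the root below V_ov).
I_D = (1.85 − 0.146) / 2.47 = 0.69 mA.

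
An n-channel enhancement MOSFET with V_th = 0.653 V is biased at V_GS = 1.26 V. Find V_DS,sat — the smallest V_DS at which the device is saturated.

The boundary between triode and saturation is V_DS = V_GS − V_th = V_ov.
V_ov = 1.26 − 0.653 = 0.607 V.

V_DS,sat = 0.607 V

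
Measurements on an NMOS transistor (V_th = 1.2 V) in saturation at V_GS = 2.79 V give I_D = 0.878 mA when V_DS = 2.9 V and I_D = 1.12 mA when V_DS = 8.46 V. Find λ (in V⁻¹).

λ = 0.0579 V⁻¹

With V_GS fixed, I_D ∝ (1 + λ V_DS) in saturation, so I_D2/I_D1 = (1 + λ V_DS2)/(1 + λ V_DS1).
1.12/0.878 = 1.276 = (1 + 8.46 λ)/(1 + 2.9 λ).
Solving: λ (I_D1 V_DS2 − I_D2 V_DS1) = I_D2 − I_D1, so λ = (1.12 − 0.878) / (0.878 × 8.46 − 1.12 × 2.9) = 0.242 / 4.18 = 0.0579 V⁻¹.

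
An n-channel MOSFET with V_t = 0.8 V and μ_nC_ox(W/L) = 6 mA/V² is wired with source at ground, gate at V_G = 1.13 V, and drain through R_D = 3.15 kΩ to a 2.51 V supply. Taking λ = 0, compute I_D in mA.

V_GS = V_G = 1.13 V, so V_ov = 1.13 − 0.8 = 0.33 V.
Assume saturation: I_D = ½ k_n V_ov² = 0.5 × 6 × 0.33² = 0.327 mA, giving V_DS = V_DD − I_D R_D = 2.51 − 0.327 × 3.15 = 1.48 V.
V_DS = 1.48 V ≥ V_ov = 0.33 V, confirming saturation.

I_D = 0.327 mA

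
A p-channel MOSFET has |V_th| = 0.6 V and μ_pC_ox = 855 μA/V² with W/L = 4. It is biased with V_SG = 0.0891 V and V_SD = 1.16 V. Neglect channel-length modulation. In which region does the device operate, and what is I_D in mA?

V_SG = 0.0891 V < |V_th| = 0.6 V, so the transistor is in cutoff.

Cutoff; I_D = 0 mA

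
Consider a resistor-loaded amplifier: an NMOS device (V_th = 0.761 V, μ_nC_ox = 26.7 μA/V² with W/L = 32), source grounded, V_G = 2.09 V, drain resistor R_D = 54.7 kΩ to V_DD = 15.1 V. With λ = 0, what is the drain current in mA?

V_GS = V_G = 2.09 V, so V_ov = 2.09 − 0.761 = 1.33 V.
k_n = μ_nC_ox · (W/L) = 0.8544 mA/V².
Assume saturation: I_D = ½ k_n V_ov² = 0.5 × 0.8544 × 1.33² = 0.755 mA, giving V_DS = V_DD − I_D R_D = 15.1 − 0.755 × 54.7 = -26.2 V.
But -26.2 V < V_ov = 1.33 V, so the device is actually in triode.
In triode I_D = k_n[V_ov V_DS − ½ V_DS²] and I_D = (V_DD − V_DS)/R_D. Equating: 23.4 V_DS² − 63.11 V_DS + 15.1 = 0, giving V_DS = 0.265 V (the root below V_ov).
I_D = (15.1 − 0.265) / 54.7 = 0.271 mA.

I_D = 0.271 mA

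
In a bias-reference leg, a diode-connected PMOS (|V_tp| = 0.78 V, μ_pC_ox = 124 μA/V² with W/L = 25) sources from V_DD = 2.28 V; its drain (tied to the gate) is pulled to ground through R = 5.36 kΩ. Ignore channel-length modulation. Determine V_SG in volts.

With gate tied to drain, V_SG = V_SD ≥ V_SG − |V_tp|, so the device is in saturation.
k_p = μ_pC_ox · (W/L) = 3.1 mA/V².
KCL at the drain: ½ k_p (V_SG − |V_tp|)² = (V_DD − V_SG)/R.
Let x = V_SG − 0.78. Then 8.31 x² + x − 1.5 = 0, giving x = 0.369 V (positive root), so V_SG = 1.15 V.
I_D = (V_DD − V_SG)/R = (2.28 − 1.15) / 5.36 = 0.211 mA.

V_SG = 1.15 V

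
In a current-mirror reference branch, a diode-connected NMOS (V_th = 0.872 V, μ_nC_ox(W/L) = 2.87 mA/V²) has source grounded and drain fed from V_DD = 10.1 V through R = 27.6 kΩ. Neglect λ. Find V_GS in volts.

With gate tied to drain, V_GS = V_DS ≥ V_GS − V_th, so the device is in saturation.
KCL at the drain: ½ k_n (V_GS − V_th)² = (V_DD − V_GS)/R.
Let x = V_GS − 0.872. Then 39.6 x² + x − 9.228 = 0, giving x = 0.47 V (positive root), so V_GS = 1.34 V.
I_D = (V_DD − V_GS)/R = (10.1 − 1.34) / 27.6 = 0.317 mA.

V_GS = 1.34 V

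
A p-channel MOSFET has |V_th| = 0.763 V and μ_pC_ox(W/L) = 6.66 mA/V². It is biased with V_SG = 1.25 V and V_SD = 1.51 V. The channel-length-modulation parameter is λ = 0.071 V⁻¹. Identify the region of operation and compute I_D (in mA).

V_ov = V_SG − |V_th| = 1.25 − 0.763 = 0.487 V.
Since V_SD = 1.51 V ≥ V_ov = 0.487 V, the device is in saturation.
I_D = ½ k_p V_ov² (1 + λ V_SD) = 0.5 × 6.66 × 0.487² × (1 + 0.071 × 1.51) = 0.874 mA.

Saturation; I_D = 0.874 mA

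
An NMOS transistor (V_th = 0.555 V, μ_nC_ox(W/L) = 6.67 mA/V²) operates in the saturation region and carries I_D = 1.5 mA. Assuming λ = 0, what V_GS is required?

V_GS = 1.23 V

In saturation I_D = ½ k_n (V_GS − V_th)², so V_GS − V_th = √(2 I_D / k_n) = √(2 × 1.5 / 6.67) = 0.671 V.
V_GS = 0.555 + 0.671 = 1.23 V.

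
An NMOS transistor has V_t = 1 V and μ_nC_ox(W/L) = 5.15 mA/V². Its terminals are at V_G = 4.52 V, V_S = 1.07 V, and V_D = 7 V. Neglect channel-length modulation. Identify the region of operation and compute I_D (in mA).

V_GS = V_G − V_S = 4.52 − 1.07 = 3.45 V; V_DS = V_D − V_S = 7 − 1.07 = 5.93 V.
V_ov = V_GS − V_t = 3.45 − 1 = 2.45 V.
Since V_DS = 5.93 V ≥ V_ov = 2.45 V, the device is in saturation.
I_D = ½ k_n V_ov² = 0.5 × 5.15 × 2.45² = 15.5 mA.

Saturation; I_D = 15.5 mA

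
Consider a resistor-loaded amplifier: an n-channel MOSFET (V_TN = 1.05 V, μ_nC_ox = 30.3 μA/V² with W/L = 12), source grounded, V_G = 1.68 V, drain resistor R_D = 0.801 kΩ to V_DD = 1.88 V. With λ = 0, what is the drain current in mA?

I_D = 0.0722 mA

V_GS = V_G = 1.68 V, so V_ov = 1.68 − 1.05 = 0.63 V.
k_n = μ_nC_ox · (W/L) = 0.3636 mA/V².
Assume saturation: I_D = ½ k_n V_ov² = 0.5 × 0.3636 × 0.63² = 0.0722 mA, giving V_DS = V_DD − I_D R_D = 1.88 − 0.0722 × 0.801 = 1.82 V.
V_DS = 1.82 V ≥ V_ov = 0.63 V, confirming saturation.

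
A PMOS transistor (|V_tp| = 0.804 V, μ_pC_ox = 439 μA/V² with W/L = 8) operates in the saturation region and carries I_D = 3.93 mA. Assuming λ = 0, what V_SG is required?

V_SG = 2.30 V

k_p = μ_pC_ox · (W/L) = 3.512 mA/V².
In saturation I_D = ½ k_p (V_SG − |V_tp|)², so V_SG − |V_tp| = √(2 I_D / k_p) = √(2 × 3.93 / 3.512) = 1.5 V.
V_SG = 0.804 + 1.5 = 2.3 V.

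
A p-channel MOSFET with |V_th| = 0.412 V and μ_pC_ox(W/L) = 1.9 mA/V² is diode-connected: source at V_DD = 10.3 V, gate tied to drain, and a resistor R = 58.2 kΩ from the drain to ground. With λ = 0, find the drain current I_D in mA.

I_D = 0.163 mA

With gate tied to drain, V_SG = V_SD ≥ V_SG − |V_th|, so the device is in saturation.
KCL at the drain: ½ k_p (V_SG − |V_th|)² = (V_DD − V_SG)/R.
Let x = V_SG − 0.412. Then 55.3 x² + x − 9.888 = 0, giving x = 0.414 V (positive root), so V_SG = 0.826 V.
I_D = (V_DD − V_SG)/R = (10.3 − 0.826) / 58.2 = 0.163 mA.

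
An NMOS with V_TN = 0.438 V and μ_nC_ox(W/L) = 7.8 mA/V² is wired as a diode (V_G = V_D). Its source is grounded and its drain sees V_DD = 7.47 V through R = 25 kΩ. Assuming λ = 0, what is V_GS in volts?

V_GS = 0.701 V

With gate tied to drain, V_GS = V_DS ≥ V_GS − V_TN, so the device is in saturation.
KCL at the drain: ½ k_n (V_GS − V_TN)² = (V_DD − V_GS)/R.
Let x = V_GS − 0.438. Then 97.5 x² + x − 7.032 = 0, giving x = 0.263 V (positive root), so V_GS = 0.701 V.
I_D = (V_DD − V_GS)/R = (7.47 − 0.701) / 25 = 0.271 mA.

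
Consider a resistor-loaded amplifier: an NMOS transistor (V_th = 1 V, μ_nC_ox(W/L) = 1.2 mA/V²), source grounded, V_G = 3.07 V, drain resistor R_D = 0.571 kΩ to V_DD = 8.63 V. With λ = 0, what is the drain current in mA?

I_D = 2.57 mA

V_GS = V_G = 3.07 V, so V_ov = 3.07 − 1 = 2.07 V.
Assume saturation: I_D = ½ k_n V_ov² = 0.5 × 1.2 × 2.07² = 2.57 mA, giving V_DS = V_DD − I_D R_D = 8.63 − 2.57 × 0.571 = 7.16 V.
V_DS = 7.16 V ≥ V_ov = 2.07 V, confirming saturation.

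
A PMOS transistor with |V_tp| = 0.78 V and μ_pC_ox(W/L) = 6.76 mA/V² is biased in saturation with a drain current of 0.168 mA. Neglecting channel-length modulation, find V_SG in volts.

V_SG = 1.00 V

In saturation I_D = ½ k_p (V_SG − |V_tp|)², so V_SG − |V_tp| = √(2 I_D / k_p) = √(2 × 0.168 / 6.76) = 0.223 V.
V_SG = 0.78 + 0.223 = 1 V.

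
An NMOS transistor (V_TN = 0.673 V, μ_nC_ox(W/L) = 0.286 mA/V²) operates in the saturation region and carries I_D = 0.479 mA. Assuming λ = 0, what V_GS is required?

In saturation I_D = ½ k_n (V_GS − V_TN)², so V_GS − V_TN = √(2 I_D / k_n) = √(2 × 0.479 / 0.286) = 1.83 V.
V_GS = 0.673 + 1.83 = 2.5 V.

V_GS = 2.50 V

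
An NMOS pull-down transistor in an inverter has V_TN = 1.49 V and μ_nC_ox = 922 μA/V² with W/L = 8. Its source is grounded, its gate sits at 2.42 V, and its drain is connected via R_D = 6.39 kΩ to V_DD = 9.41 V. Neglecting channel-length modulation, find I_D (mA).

V_GS = V_G = 2.42 V, so V_ov = 2.42 − 1.49 = 0.93 V.
k_n = μ_nC_ox · (W/L) = 7.376 mA/V².
Assume saturation: I_D = ½ k_n V_ov² = 0.5 × 7.376 × 0.93² = 3.19 mA, giving V_DS = V_DD − I_D R_D = 9.41 − 3.19 × 6.39 = -11 V.
But -11 V < V_ov = 0.93 V, so the device is actually in triode.
In triode I_D = k_n[V_ov V_DS − ½ V_DS²] and I_D = (V_DD − V_DS)/R_D. Equating: 23.6 V_DS² − 44.83 V_DS + 9.41 = 0, giving V_DS = 0.24 V (the root below V_ov).
I_D = (9.41 − 0.24) / 6.39 = 1.44 mA.

I_D = 1.44 mA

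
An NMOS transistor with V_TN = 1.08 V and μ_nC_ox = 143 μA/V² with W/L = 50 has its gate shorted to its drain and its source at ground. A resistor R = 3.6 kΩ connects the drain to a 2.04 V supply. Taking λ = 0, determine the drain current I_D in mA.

With gate tied to drain, V_GS = V_DS ≥ V_GS − V_TN, so the device is in saturation.
k_n = μ_nC_ox · (W/L) = 7.15 mA/V².
KCL at the drain: ½ k_n (V_GS − V_TN)² = (V_DD − V_GS)/R.
Let x = V_GS − 1.08. Then 12.9 x² + x − 0.96 = 0, giving x = 0.237 V (positive root), so V_GS = 1.32 V.
I_D = (V_DD − V_GS)/R = (2.04 − 1.32) / 3.6 = 0.201 mA.

I_D = 0.201 mA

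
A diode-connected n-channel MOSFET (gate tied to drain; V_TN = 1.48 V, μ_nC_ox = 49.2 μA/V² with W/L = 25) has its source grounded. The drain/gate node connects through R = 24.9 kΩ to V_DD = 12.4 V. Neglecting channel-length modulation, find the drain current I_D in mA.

With gate tied to drain, V_GS = V_DS ≥ V_GS − V_TN, so the device is in saturation.
k_n = μ_nC_ox · (W/L) = 1.23 mA/V².
KCL at the drain: ½ k_n (V_GS − V_TN)² = (V_DD − V_GS)/R.
Let x = V_GS − 1.48. Then 15.3 x² + x − 10.92 = 0, giving x = 0.812 V (positive root), so V_GS = 2.29 V.
I_D = (V_DD − V_GS)/R = (12.4 − 2.29) / 24.9 = 0.406 mA.

I_D = 0.406 mA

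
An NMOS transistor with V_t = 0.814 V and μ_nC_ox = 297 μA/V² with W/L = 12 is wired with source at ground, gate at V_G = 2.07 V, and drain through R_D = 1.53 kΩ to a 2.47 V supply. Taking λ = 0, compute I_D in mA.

V_GS = V_G = 2.07 V, so V_ov = 2.07 − 0.814 = 1.26 V.
k_n = μ_nC_ox · (W/L) = 3.564 mA/V².
Assume saturation: I_D = ½ k_n V_ov² = 0.5 × 3.564 × 1.26² = 2.81 mA, giving V_DS = V_DD − I_D R_D = 2.47 − 2.81 × 1.53 = -1.83 V.
But -1.83 V < V_ov = 1.26 V, so the device is actually in triode.
In triode I_D = k_n[V_ov V_DS − ½ V_DS²] and I_D = (V_DD − V_DS)/R_D. Equating: 2.73 V_DS² − 7.849 V_DS + 2.47 = 0, giving V_DS = 0.36 V (the root below V_ov).
I_D = (2.47 − 0.36) / 1.53 = 1.38 mA.

I_D = 1.38 mA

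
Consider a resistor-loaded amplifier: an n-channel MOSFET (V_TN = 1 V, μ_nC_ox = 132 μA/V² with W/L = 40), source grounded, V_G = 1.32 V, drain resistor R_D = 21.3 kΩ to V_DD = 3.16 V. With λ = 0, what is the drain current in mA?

V_GS = V_G = 1.32 V, so V_ov = 1.32 − 1 = 0.32 V.
k_n = μ_nC_ox · (W/L) = 5.28 mA/V².
Assume saturation: I_D = ½ k_n V_ov² = 0.5 × 5.28 × 0.32² = 0.27 mA, giving V_DS = V_DD − I_D R_D = 3.16 − 0.27 × 21.3 = -2.6 V.
But -2.6 V < V_ov = 0.32 V, so the device is actually in triode.
In triode I_D = k_n[V_ov V_DS − ½ V_DS²] and I_D = (V_DD − V_DS)/R_D. Equating: 56.2 V_DS² − 36.99 V_DS + 3.16 = 0, giving V_DS = 0.101 V (the root below V_ov).
I_D = (3.16 − 0.101) / 21.3 = 0.144 mA.

I_D = 0.144 mA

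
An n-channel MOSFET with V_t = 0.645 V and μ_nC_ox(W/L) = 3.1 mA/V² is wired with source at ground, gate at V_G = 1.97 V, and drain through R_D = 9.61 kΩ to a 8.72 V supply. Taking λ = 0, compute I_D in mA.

V_GS = V_G = 1.97 V, so V_ov = 1.97 − 0.645 = 1.32 V.
Assume saturation: I_D = ½ k_n V_ov² = 0.5 × 3.1 × 1.32² = 2.72 mA, giving V_DS = V_DD − I_D R_D = 8.72 − 2.72 × 9.61 = -17.4 V.
But -17.4 V < V_ov = 1.32 V, so the device is actually in triode.
In triode I_D = k_n[V_ov V_DS − ½ V_DS²] and I_D = (V_DD − V_DS)/R_D. Equating: 14.9 V_DS² − 40.47 V_DS + 8.72 = 0, giving V_DS = 0.236 V (the root below V_ov).
I_D = (8.72 − 0.236) / 9.61 = 0.883 mA.

I_D = 0.883 mA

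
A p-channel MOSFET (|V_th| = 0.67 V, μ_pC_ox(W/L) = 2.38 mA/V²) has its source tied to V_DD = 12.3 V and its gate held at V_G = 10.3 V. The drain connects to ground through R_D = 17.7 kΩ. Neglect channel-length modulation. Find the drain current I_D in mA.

I_D = 0.682 mA

V_SG = V_DD − V_G = 12.3 − 10.3 = 2 V, so V_ov = 2 − 0.67 = 1.33 V.
Assume saturation: I_D = ½ k_p V_ov² = 0.5 × 2.38 × 1.33² = 2.1 mA, giving V_SD = V_DD − I_D R_D = 12.3 − 2.1 × 17.7 = -25 V.
But -25 V < V_ov = 1.33 V, so the device is actually in triode.
In triode I_D = k_p[V_ov V_SD − ½ V_SD²] and I_D = (V_DD − V_SD)/R_D. Equating: 21.1 V_SD² − 57.03 V_SD + 12.3 = 0, giving V_SD = 0.236 V (the root below V_ov).
I_D = (12.3 − 0.236) / 17.7 = 0.682 mA.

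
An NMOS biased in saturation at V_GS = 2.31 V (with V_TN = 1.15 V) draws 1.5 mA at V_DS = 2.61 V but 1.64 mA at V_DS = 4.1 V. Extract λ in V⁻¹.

λ = 0.0749 V⁻¹

With V_GS fixed, I_D ∝ (1 + λ V_DS) in saturation, so I_D2/I_D1 = (1 + λ V_DS2)/(1 + λ V_DS1).
1.64/1.5 = 1.093 = (1 + 4.1 λ)/(1 + 2.61 λ).
Solving: λ (I_D1 V_DS2 − I_D2 V_DS1) = I_D2 − I_D1, so λ = (1.64 − 1.5) / (1.5 × 4.1 − 1.64 × 2.61) = 0.14 / 1.87 = 0.0749 V⁻¹.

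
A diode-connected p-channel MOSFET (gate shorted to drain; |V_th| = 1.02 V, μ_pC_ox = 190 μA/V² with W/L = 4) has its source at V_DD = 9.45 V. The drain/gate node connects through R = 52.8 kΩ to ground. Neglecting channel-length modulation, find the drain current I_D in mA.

With gate tied to drain, V_SG = V_SD ≥ V_SG − |V_th|, so the device is in saturation.
k_p = μ_pC_ox · (W/L) = 0.76 mA/V².
KCL at the drain: ½ k_p (V_SG − |V_th|)² = (V_DD − V_SG)/R.
Let x = V_SG − 1.02. Then 20.1 x² + x − 8.43 = 0, giving x = 0.624 V (positive root), so V_SG = 1.64 V.
I_D = (V_DD − V_SG)/R = (9.45 − 1.64) / 52.8 = 0.148 mA.

I_D = 0.148 mA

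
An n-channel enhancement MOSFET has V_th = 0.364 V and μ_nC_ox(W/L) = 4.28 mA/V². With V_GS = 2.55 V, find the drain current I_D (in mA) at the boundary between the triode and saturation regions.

At the boundary V_DS = V_ov = V_GS − V_th = 2.55 − 0.364 = 2.19 V.
I_D = ½ k_n V_ov² = 0.5 × 4.28 × 2.19² = 10.2 mA.

I_D = 10.2 mA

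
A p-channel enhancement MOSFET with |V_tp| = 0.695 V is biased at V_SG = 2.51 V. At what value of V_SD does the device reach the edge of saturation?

V_SD,sat = 1.81 V

The boundary between triode and saturation is V_SD = V_SG − |V_tp| = V_ov.
V_ov = 2.51 − 0.695 = 1.81 V.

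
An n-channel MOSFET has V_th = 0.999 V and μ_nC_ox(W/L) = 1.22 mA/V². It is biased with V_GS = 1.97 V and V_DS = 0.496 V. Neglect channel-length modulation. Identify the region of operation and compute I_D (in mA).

Triode; I_D = 0.438 mA

V_ov = V_GS − V_th = 1.97 − 0.999 = 0.971 V.
Since V_DS = 0.496 V < V_ov = 0.971 V, the device is in the triode region.
I_D = k_n [V_ov · V_DS − ½ V_DS²] = 1.22 × [0.971 × 0.496 − 0.5 × 0.496²] = 0.438 mA.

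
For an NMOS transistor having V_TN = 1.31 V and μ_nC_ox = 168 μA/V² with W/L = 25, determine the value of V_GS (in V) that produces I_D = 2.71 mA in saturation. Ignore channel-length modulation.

k_n = μ_nC_ox · (W/L) = 4.2 mA/V².
In saturation I_D = ½ k_n (V_GS − V_TN)², so V_GS − V_TN = √(2 I_D / k_n) = √(2 × 2.71 / 4.2) = 1.14 V.
V_GS = 1.31 + 1.14 = 2.45 V.

V_GS = 2.45 V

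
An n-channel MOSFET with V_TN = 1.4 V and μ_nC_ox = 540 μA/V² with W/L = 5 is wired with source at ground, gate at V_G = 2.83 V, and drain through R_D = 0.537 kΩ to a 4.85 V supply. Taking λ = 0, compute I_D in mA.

I_D = 2.76 mA

V_GS = V_G = 2.83 V, so V_ov = 2.83 − 1.4 = 1.43 V.
k_n = μ_nC_ox · (W/L) = 2.7 mA/V².
Assume saturation: I_D = ½ k_n V_ov² = 0.5 × 2.7 × 1.43² = 2.76 mA, giving V_DS = V_DD − I_D R_D = 4.85 − 2.76 × 0.537 = 3.37 V.
V_DS = 3.37 V ≥ V_ov = 1.43 V, confirming saturation.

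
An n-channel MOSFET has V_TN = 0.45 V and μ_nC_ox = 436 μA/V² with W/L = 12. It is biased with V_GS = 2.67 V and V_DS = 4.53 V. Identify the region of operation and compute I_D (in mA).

Saturation; I_D = 12.9 mA

k_n = μ_nC_ox · (W/L) = 5.232 mA/V².
V_ov = V_GS − V_TN = 2.67 − 0.45 = 2.22 V.
Since V_DS = 4.53 V ≥ V_ov = 2.22 V, the device is in saturation.
I_D = ½ k_n V_ov² = 0.5 × 5.232 × 2.22² = 12.9 mA.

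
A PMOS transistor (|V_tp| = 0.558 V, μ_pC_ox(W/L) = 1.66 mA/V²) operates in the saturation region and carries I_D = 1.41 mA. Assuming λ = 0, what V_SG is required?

In saturation I_D = ½ k_p (V_SG − |V_tp|)², so V_SG − |V_tp| = √(2 I_D / k_p) = √(2 × 1.41 / 1.66) = 1.3 V.
V_SG = 0.558 + 1.3 = 1.86 V.

V_SG = 1.86 V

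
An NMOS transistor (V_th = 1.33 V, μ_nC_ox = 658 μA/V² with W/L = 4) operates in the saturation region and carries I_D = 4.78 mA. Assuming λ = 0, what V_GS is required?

V_GS = 3.24 V

k_n = μ_nC_ox · (W/L) = 2.632 mA/V².
In saturation I_D = ½ k_n (V_GS − V_th)², so V_GS − V_th = √(2 I_D / k_n) = √(2 × 4.78 / 2.632) = 1.91 V.
V_GS = 1.33 + 1.91 = 3.24 V.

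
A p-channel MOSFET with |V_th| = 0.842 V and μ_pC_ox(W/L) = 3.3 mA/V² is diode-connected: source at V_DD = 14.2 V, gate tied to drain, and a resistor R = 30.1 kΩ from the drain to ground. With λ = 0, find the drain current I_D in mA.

I_D = 0.427 mA

With gate tied to drain, V_SG = V_SD ≥ V_SG − |V_th|, so the device is in saturation.
KCL at the drain: ½ k_p (V_SG − |V_th|)² = (V_DD − V_SG)/R.
Let x = V_SG − 0.842. Then 49.7 x² + x − 13.36 = 0, giving x = 0.509 V (positive root), so V_SG = 1.35 V.
I_D = (V_DD − V_SG)/R = (14.2 − 1.35) / 30.1 = 0.427 mA.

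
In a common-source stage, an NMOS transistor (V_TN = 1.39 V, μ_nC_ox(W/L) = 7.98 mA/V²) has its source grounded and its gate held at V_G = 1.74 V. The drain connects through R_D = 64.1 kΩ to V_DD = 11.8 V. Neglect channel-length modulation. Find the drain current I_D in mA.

I_D = 0.183 mA

V_GS = V_G = 1.74 V, so V_ov = 1.74 − 1.39 = 0.35 V.
Assume saturation: I_D = ½ k_n V_ov² = 0.5 × 7.98 × 0.35² = 0.489 mA, giving V_DS = V_DD − I_D R_D = 11.8 − 0.489 × 64.1 = -19.5 V.
But -19.5 V < V_ov = 0.35 V, so the device is actually in triode.
In triode I_D = k_n[V_ov V_DS − ½ V_DS²] and I_D = (V_DD − V_DS)/R_D. Equating: 256 V_DS² − 180 V_DS + 11.8 = 0, giving V_DS = 0.0731 V (the root below V_ov).
I_D = (11.8 − 0.0731) / 64.1 = 0.183 mA.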